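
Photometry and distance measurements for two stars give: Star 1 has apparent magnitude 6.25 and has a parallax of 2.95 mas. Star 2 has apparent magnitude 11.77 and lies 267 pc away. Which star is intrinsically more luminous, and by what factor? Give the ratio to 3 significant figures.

Star 1: p = 2.95 mas = 2.95×10^-3″ → d = 1/p = 339.0 pc
Star 1: M = m − 5 log₁₀ d + 5 = 6.25 − 5·2.5302 + 5 = -1.401
Star 2: M = m − 5 log₁₀ d + 5 = 11.77 − 5·2.4265 + 5 = 4.637
ΔM = M_1 − M_2 = -1.401 − (4.637) = -6.038; smaller M is more luminous → Star 1.
L ratio = 10^(0.4 |ΔM|) = 10^2.415 = 260.2

Star 1 is more luminous, by a factor of 260.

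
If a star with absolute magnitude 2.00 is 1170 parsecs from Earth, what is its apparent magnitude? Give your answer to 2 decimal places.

m ≈ 12.34

m = M + 5 log₁₀ d − 5 = 2.00 + 5·3.0682 − 5 = 12.341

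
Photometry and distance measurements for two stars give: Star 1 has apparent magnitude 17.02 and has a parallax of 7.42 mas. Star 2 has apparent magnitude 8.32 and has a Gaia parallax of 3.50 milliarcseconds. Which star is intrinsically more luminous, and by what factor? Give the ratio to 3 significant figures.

Star 2 is more luminous, by a factor of 13600.

Star 1: p = 7.42 mas = 7.42×10^-3″ → d = 1/p = 134.8 pc
Star 1: M = m − 5 log₁₀ d + 5 = 17.02 − 5·2.1296 + 5 = 11.372
Star 2: p = 3.50 mas = 3.50×10^-3″ → d = 1/p = 285.7 pc
Star 2: M = m − 5 log₁₀ d + 5 = 8.32 − 5·2.4559 + 5 = 1.040
ΔM = M_1 − M_2 = 11.372 − (1.040) = 10.332; smaller M is more luminous → Star 2.
L ratio = 10^(0.4 |ΔM|) = 10^4.133 = 13570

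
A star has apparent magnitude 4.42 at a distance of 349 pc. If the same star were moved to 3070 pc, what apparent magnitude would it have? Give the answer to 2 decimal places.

Flux ∝ 1/d², so Δm = 5 log₁₀(d₂/d₁) = 5 log₁₀(3070/349) = 4.722
m₂ = m₁ + Δm = 4.42 + (4.722) = 9.142

m ≈ 9.14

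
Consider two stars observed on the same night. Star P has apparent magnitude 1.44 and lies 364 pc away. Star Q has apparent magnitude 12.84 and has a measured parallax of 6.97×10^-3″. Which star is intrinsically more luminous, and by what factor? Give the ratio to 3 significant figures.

Star P is more luminous, by a factor of 234000.

Star P: M = m − 5 log₁₀ d + 5 = 1.44 − 5·2.5611 + 5 = -6.366
Star Q: d = 1/p = 1/6.97×10^-3″ = 143.5 pc
Star Q: M = m − 5 log₁₀ d + 5 = 12.84 − 5·2.1568 + 5 = 7.056
ΔM = M_P − M_Q = -6.366 − (7.056) = -13.422; smaller M is more luminous → Star P.
L ratio = 10^(0.4 |ΔM|) = 10^5.369 = 233700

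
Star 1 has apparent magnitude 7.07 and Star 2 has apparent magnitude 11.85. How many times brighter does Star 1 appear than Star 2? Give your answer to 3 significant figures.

81.7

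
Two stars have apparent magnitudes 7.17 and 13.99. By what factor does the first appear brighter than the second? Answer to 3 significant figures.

535

Magnitude difference = -6.82
Flux ratio = 10^(−0.4 Δm) = 10^(−0.4 × -6.82) = 10^2.728 = 534.6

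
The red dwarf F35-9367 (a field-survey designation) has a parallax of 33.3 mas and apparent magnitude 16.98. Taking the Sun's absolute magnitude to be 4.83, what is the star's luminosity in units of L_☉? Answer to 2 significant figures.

L/L_☉ ≈ 1.2×10^-4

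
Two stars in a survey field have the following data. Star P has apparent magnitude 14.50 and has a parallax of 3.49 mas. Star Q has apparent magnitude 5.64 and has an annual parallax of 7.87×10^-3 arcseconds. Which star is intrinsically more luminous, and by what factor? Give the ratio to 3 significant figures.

Star Q is more luminous, by a factor of 688.

Star P: p = 3.49 mas = 3.49×10^-3″ → d = 1/p = 286.5 pc
Star P: M = m − 5 log₁₀ d + 5 = 14.50 − 5·2.4572 + 5 = 7.214
Star Q: d = 1/p = 1/7.87×10^-3″ = 127.1 pc
Star Q: M = m − 5 log₁₀ d + 5 = 5.64 − 5·2.1040 + 5 = 0.120
ΔM = M_P − M_Q = 7.214 − (0.120) = 7.094; smaller M is more luminous → Star Q.
L ratio = 10^(0.4 |ΔM|) = 10^2.838 = 688.2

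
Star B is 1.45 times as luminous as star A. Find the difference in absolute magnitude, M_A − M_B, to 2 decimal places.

M_A − M_B ≈ 0.40

Pogson: ΔM = −2.5 log₁₀(ratio) = −2.5 log₁₀(1.45) = −2.5 × 0.1614 = -0.403
Star B is brighter so has the smaller magnitude: M_A − M_B is positive.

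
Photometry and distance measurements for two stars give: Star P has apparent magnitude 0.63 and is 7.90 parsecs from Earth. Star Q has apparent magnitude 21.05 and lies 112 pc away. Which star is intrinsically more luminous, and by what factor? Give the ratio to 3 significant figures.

Star P is more luminous, by a factor of 733000.

Star P: M = m − 5 log₁₀ d + 5 = 0.63 − 5·0.8976 + 5 = 1.142
Star Q: M = m − 5 log₁₀ d + 5 = 21.05 − 5·2.0492 + 5 = 15.804
ΔM = M_P − M_Q = 1.142 − (15.804) = -14.662; smaller M is more luminous → Star P.
L ratio = 10^(0.4 |ΔM|) = 10^5.865 = 732500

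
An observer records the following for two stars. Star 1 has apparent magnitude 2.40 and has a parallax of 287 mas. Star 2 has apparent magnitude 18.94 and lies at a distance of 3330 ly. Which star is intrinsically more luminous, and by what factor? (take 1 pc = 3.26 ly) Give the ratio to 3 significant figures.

Star 1 is more luminous, by a factor of 48.1.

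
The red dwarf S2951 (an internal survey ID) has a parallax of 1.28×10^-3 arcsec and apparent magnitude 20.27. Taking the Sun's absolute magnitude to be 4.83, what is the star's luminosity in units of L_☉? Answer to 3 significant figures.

L/L_☉ ≈ 4.07×10^-3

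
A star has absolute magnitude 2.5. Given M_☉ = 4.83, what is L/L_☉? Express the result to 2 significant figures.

M − M_☉ = 2.5 − 4.83 = -2.330
L/L_☉ = 10^(−0.4 (M − M_☉)) = 10^0.932 = 8.551

L/L_☉ ≈ 8.6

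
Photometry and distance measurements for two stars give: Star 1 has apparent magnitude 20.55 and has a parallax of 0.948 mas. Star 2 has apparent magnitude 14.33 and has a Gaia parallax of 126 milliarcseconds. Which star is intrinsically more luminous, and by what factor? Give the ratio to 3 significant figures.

Star 1 is more luminous, by a factor of 57.4.

Star 1: p = 0.948 mas = 9.48×10^-4″ → d = 1/p = 1055 pc
Star 1: M = m − 5 log₁₀ d + 5 = 20.55 − 5·3.0232 + 5 = 10.434
Star 2: p = 126 mas = 0.126″ → d = 1/p = 7.937 pc
Star 2: M = m − 5 log₁₀ d + 5 = 14.33 − 5·0.8996 + 5 = 14.832
ΔM = M_1 − M_2 = 10.434 − (14.832) = -4.398; smaller M is more luminous → Star 1.
L ratio = 10^(0.4 |ΔM|) = 10^1.759 = 57.43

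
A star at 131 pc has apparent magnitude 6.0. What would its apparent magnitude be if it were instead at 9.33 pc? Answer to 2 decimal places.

m ≈ 0.26

Flux ∝ 1/d², so Δm = 5 log₁₀(d₂/d₁) = 5 log₁₀(9.33/131) = -5.737
m₂ = m₁ + Δm = 6.0 + (-5.737) = 0.263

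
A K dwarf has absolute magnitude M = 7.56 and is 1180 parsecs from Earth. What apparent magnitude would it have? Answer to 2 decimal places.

m ≈ 17.92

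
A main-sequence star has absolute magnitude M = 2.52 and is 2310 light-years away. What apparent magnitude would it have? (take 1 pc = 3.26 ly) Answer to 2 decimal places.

d = 2310 ly / 3.26 = 708.6 pc
m = M + 5 log₁₀ d − 5 = 2.52 + 5·2.8504 − 5 = 11.772

m ≈ 11.77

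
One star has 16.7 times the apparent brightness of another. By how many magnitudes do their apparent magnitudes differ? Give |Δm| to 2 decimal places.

Pogson: Δm = −2.5 log₁₀(ratio) = −2.5 log₁₀(16.7) = −2.5 × 1.2227 = -3.057

|Δm| ≈ 3.06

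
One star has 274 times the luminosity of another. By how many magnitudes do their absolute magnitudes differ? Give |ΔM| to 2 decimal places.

Pogson: ΔM = −2.5 log₁₀(ratio) = −2.5 log₁₀(274) = −2.5 × 2.4378 = -6.094

|ΔM| ≈ 6.09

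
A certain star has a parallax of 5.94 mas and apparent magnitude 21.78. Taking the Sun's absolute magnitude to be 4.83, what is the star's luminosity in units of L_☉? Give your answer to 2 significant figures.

L/L_☉ ≈ 4.7×10^-5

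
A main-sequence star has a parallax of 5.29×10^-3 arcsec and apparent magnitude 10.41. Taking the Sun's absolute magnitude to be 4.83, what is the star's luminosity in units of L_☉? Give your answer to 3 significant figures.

L/L_☉ ≈ 2.09

d = 1/p = 1/5.29×10^-3″ = 189.0 pc
M = m − 5 log₁₀ d + 5 = 10.41 − 5·2.2765 + 5 = 4.027
M − M_☉ = 4.027 − 4.83 = -0.803
L/L_☉ = 10^(−0.4 × -0.803) = 2.095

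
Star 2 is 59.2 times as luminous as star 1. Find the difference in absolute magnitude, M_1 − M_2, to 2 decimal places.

Pogson: ΔM = −2.5 log₁₀(ratio) = −2.5 log₁₀(59.2) = −2.5 × 1.7723 = -4.431
Star 2 is brighter so has the smaller magnitude: M_1 − M_2 is positive.

M_1 − M_2 ≈ 4.43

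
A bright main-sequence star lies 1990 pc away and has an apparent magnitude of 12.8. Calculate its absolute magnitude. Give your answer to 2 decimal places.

5 log₁₀(d/10 pc) = 5 log₁₀(1990) − 5 = 11.494
M = m − 5 log₁₀(d/10) = 12.8 − 11.494 = 1.306

M ≈ 1.31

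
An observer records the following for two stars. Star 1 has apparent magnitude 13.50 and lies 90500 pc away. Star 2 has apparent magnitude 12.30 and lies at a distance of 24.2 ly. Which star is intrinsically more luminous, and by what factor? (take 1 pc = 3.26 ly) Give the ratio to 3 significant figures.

Star 1 is more luminous, by a factor of 4.92×10^7.

Star 1: M = m − 5 log₁₀ d + 5 = 13.50 − 5·4.9566 + 5 = -6.283
Star 2: d = 24.2 ly / 3.26 = 7.423 pc
Star 2: M = m − 5 log₁₀ d + 5 = 12.30 − 5·0.8706 + 5 = 12.947
ΔM = M_1 − M_2 = -6.283 − (12.947) = -19.230; smaller M is more luminous → Star 1.
L ratio = 10^(0.4 |ΔM|) = 10^7.692 = 4.922×10^7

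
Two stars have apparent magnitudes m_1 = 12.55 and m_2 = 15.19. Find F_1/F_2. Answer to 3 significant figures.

Δm = 12.55 − (15.19) = -2.64
Flux ratio = 10^(−0.4 Δm) = 10^(−0.4 × -2.64) = 10^1.056 = 11.38

F_1/F_2 ≈ 11.4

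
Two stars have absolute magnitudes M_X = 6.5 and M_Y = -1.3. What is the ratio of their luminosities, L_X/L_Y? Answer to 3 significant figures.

L_X/L_Y ≈ 7.59×10^-4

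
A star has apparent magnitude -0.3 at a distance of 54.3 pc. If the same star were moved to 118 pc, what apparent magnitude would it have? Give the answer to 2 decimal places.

m ≈ 1.39

Flux ∝ 1/d², so Δm = 5 log₁₀(d₂/d₁) = 5 log₁₀(118/54.3) = 1.685
m₂ = m₁ + Δm = -0.3 + (1.685) = 1.385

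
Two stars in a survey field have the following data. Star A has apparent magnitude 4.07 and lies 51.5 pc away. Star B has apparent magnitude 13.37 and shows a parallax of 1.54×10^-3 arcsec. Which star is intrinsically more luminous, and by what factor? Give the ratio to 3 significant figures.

Star A: M = m − 5 log₁₀ d + 5 = 4.07 − 5·1.7118 + 5 = 0.511
Star B: d = 1/p = 1/1.54×10^-3″ = 649.4 pc
Star B: M = m − 5 log₁₀ d + 5 = 13.37 − 5·2.8125 + 5 = 4.308
ΔM = M_A − M_B = 0.511 − (4.308) = -3.797; smaller M is more luminous → Star A.
L ratio = 10^(0.4 |ΔM|) = 10^1.519 = 33.01

Star A is more luminous, by a factor of 33.0.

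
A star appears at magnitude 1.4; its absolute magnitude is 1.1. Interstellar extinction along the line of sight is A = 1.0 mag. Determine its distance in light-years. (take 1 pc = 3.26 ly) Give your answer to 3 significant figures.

m − M = 5 log₁₀(d/10 pc) + A  ⇒  1.4 − (1.1) − 1.0 = 5 log₁₀(d/10)
-0.700 = 5 log₁₀(d/10)
log₁₀ d = (m − M − A)/5 + 1 = 0.8600
d = 10^0.8600 = 7.244 pc
= 23.62 ly

d ≈ 23.6 ly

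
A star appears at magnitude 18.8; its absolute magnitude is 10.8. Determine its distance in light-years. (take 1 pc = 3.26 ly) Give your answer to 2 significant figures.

d ≈ 1300 ly

Distance modulus: m − M = 18.8 − (10.8) = 8.000
m − M = 5 log₁₀ d − 5
log₁₀ d = (m − M)/5 + 1 = 2.6000
d = 10^2.6000 = 398.1 pc
= 1298 ly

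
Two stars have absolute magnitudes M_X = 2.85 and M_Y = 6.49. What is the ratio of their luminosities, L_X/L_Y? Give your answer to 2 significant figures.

ΔM = M_X − M_Y = -3.64
L_X/L_Y = 10^(−0.4 ΔM) = 10^1.456 = 28.58

L_X/L_Y ≈ 29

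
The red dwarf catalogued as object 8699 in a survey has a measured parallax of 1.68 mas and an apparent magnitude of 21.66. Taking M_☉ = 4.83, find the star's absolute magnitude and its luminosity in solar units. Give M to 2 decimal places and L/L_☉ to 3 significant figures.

d = 1/p = 1000/1.68 mas = 595.2 pc
M = m − 5 log₁₀ d + 5 = 21.66 − 5·2.7747 + 5 = 12.787
M − M_☉ = 12.787 − 4.83 = 7.957
L/L_☉ = 10^(−0.4 × 7.957) = 6.567×10^-4

M ≈ 12.79; L/L_☉ ≈ 6.57×10^-4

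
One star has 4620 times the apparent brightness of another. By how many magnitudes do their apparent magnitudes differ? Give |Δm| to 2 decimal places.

Pogson: Δm = −2.5 log₁₀(ratio) = −2.5 log₁₀(4620) = −2.5 × 3.6646 = -9.162

|Δm| ≈ 9.16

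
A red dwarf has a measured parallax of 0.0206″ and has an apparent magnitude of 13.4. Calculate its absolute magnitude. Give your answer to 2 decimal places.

M ≈ 9.97

d = 1/p = 1/0.0206″ = 48.54 pc
5 log₁₀(d/10 pc) = 5 log₁₀(48.54) − 5 = 3.431
M = m − 5 log₁₀(d/10) = 13.4 − 3.431 = 9.969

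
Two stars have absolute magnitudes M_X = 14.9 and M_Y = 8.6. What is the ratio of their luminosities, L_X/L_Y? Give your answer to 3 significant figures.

L_X/L_Y ≈ 3.02×10^-3

ΔM = M_X − M_Y = 6.3
L_X/L_Y = 10^(−0.4 ΔM) = 10^-2.520 = 3.020×10^-3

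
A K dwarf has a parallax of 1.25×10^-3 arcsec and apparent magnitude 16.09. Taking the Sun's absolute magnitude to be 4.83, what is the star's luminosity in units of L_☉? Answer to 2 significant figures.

L/L_☉ ≈ 0.20

d = 1/p = 1/1.25×10^-3″ = 800.0 pc
M = m − 5 log₁₀ d + 5 = 16.09 − 5·2.9031 + 5 = 6.575
M − M_☉ = 6.575 − 4.83 = 1.745
L/L_☉ = 10^(−0.4 × 1.745) = 0.2005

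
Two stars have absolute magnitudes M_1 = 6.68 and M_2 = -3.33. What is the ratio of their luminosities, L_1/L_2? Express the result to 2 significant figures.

L_1/L_2 ≈ 9.9×10^-5

ΔM = M_1 − M_2 = 10.01
L_1/L_2 = 10^(−0.4 ΔM) = 10^-4.004 = 9.908×10^-5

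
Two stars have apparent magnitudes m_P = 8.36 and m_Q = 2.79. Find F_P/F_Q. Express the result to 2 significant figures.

Δm = 8.36 − (2.79) = 5.57
Flux ratio = 10^(−0.4 Δm) = 10^(−0.4 × 5.57) = 10^-2.228 = 5.916×10^-3

F_P/F_Q ≈ 5.9×10^-3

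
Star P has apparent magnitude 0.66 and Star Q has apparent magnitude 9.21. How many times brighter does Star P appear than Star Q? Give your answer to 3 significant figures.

2630

Magnitude difference = -8.55
Flux ratio = 10^(−0.4 Δm) = 10^(−0.4 × -8.55) = 10^3.420 = 2630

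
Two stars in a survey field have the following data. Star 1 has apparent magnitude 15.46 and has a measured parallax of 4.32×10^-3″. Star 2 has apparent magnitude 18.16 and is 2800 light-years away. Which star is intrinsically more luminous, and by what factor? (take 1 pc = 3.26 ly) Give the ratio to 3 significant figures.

Star 2 is more luminous, by a factor of 1.15.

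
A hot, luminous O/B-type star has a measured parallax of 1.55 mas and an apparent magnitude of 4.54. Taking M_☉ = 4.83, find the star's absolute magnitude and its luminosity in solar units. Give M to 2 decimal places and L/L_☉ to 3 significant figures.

d = 1/p = 1000/1.55 mas = 645.2 pc
M = m − 5 log₁₀ d + 5 = 4.54 − 5·2.8097 + 5 = -4.508
M − M_☉ = -4.508 − 4.83 = -9.338
L/L_☉ = 10^(−0.4 × -9.338) = 5437

M ≈ -4.51; L/L_☉ ≈ 5440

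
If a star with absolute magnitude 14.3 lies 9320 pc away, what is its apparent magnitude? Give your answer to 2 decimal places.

m ≈ 29.15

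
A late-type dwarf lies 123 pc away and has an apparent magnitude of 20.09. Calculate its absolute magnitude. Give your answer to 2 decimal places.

5 log₁₀(d/10 pc) = 5 log₁₀(123.0) − 5 = 5.450
M = m − 5 log₁₀(d/10) = 20.09 − 5.450 = 14.640

M ≈ 14.64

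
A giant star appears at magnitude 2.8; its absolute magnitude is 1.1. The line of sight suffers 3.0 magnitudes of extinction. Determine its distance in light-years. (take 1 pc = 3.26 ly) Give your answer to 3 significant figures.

m − M = 5 log₁₀(d/10 pc) + A  ⇒  2.8 − (1.1) − 3.0 = 5 log₁₀(d/10)
-1.300 = 5 log₁₀(d/10)
log₁₀ d = (m − M − A)/5 + 1 = 0.7400
d = 10^0.7400 = 5.495 pc
= 17.92 ly

d ≈ 17.9 ly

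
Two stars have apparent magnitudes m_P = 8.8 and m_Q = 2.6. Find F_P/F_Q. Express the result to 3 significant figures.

Δm = 8.8 − (2.6) = 6.2
Flux ratio = 10^(−0.4 Δm) = 10^(−0.4 × 6.2) = 10^-2.480 = 3.311×10^-3

F_P/F_Q ≈ 3.31×10^-3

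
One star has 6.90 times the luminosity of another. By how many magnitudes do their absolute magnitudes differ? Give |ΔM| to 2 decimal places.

|ΔM| ≈ 2.10

Pogson: ΔM = −2.5 log₁₀(ratio) = −2.5 log₁₀(6.90) = −2.5 × 0.8388 = -2.097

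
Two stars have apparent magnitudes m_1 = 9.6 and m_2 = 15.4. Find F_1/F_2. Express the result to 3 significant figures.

Δm = 9.6 − (15.4) = -5.8
Flux ratio = 10^(−0.4 Δm) = 10^(−0.4 × -5.8) = 10^2.320 = 208.9

F_1/F_2 ≈ 209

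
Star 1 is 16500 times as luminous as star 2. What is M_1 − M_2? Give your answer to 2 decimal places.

M_1 − M_2 ≈ -10.54

Pogson: ΔM = −2.5 log₁₀(ratio) = −2.5 log₁₀(16500) = −2.5 × 4.2175 = -10.544
Star 1 is brighter, so it has the smaller magnitude: the difference is negative.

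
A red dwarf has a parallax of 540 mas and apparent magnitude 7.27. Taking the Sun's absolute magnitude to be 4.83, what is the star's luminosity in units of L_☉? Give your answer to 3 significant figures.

d = 1/p = 1000/540 mas = 1.852 pc
M = m − 5 log₁₀ d + 5 = 7.27 − 5·0.2676 + 5 = 10.932
M − M_☉ = 10.932 − 4.83 = 6.102
L/L_☉ = 10^(−0.4 × 6.102) = 3.624×10^-3

L/L_☉ ≈ 3.62×10^-3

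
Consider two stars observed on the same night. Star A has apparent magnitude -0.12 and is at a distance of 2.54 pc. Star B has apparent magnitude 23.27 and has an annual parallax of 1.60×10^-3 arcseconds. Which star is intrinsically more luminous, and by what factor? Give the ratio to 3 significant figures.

Star A is more luminous, by a factor of 37500.

Star A: M = m − 5 log₁₀ d + 5 = -0.12 − 5·0.4048 + 5 = 2.856
Star B: d = 1/p = 1/1.60×10^-3″ = 625.0 pc
Star B: M = m − 5 log₁₀ d + 5 = 23.27 − 5·2.7959 + 5 = 14.291
ΔM = M_A − M_B = 2.856 − (14.291) = -11.435; smaller M is more luminous → Star A.
L ratio = 10^(0.4 |ΔM|) = 10^4.574 = 37490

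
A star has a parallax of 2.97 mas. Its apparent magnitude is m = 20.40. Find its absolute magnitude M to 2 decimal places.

p = 2.97 mas = 2.97×10^-3″ → d = 1/p = 336.7 pc
5 log₁₀(d/10 pc) = 5 log₁₀(336.7) − 5 = 7.636
M = m − 5 log₁₀(d/10) = 20.40 − 7.636 = 12.764

M ≈ 12.76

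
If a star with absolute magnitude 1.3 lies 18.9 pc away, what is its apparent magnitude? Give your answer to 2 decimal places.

m = M + 5 log₁₀ d − 5 = 1.3 + 5·1.2765 − 5 = 2.682

m ≈ 2.68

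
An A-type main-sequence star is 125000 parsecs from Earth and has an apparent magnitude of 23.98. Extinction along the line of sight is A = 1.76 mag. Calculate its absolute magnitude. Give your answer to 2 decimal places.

M ≈ 1.74

5 log₁₀(d/10 pc) = 5 log₁₀(125000) − 5 = 20.485
M = m − 5 log₁₀(d/10) − A = 23.98 − 20.485 − 1.76 = 1.735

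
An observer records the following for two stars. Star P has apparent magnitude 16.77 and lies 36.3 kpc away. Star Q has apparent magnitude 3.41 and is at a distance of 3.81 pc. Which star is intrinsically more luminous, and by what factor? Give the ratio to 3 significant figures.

Star P is more luminous, by a factor of 411.

Star P: d = 36.3 kpc = 36300 pc
Star P: M = m − 5 log₁₀ d + 5 = 16.77 − 5·4.5599 + 5 = -1.030
Star Q: M = m − 5 log₁₀ d + 5 = 3.41 − 5·0.5809 + 5 = 5.505
ΔM = M_P − M_Q = -1.030 − (5.505) = -6.535; smaller M is more luminous → Star P.
L ratio = 10^(0.4 |ΔM|) = 10^2.614 = 411.1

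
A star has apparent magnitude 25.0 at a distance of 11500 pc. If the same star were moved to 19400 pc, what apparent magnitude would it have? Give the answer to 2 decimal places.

m ≈ 26.14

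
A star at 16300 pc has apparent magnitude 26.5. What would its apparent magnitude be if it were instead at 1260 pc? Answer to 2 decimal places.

Flux ∝ 1/d², so Δm = 5 log₁₀(d₂/d₁) = 5 log₁₀(1260/16300) = -5.559
m₂ = m₁ + Δm = 26.5 + (-5.559) = 20.941

m ≈ 20.94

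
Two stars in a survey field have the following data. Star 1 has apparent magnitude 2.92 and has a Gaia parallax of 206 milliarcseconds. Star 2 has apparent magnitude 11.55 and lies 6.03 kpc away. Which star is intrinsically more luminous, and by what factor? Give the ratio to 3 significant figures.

Star 1: p = 206 mas = 0.206″ → d = 1/p = 4.854 pc
Star 1: M = m − 5 log₁₀ d + 5 = 2.92 − 5·0.6861 + 5 = 4.489
Star 2: d = 6.03 kpc = 6030 pc
Star 2: M = m − 5 log₁₀ d + 5 = 11.55 − 5·3.7803 + 5 = -2.352
ΔM = M_1 − M_2 = 4.489 − (-2.352) = 6.841; smaller M is more luminous → Star 2.
L ratio = 10^(0.4 |ΔM|) = 10^2.736 = 545.0

Star 2 is more luminous, by a factor of 545.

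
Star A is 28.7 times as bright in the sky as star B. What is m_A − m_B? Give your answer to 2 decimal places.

m_A − m_B ≈ -3.64

Pogson: Δm = −2.5 log₁₀(ratio) = −2.5 log₁₀(28.7) = −2.5 × 1.4579 = -3.645
Star A is brighter, so it has the smaller magnitude: the difference is negative.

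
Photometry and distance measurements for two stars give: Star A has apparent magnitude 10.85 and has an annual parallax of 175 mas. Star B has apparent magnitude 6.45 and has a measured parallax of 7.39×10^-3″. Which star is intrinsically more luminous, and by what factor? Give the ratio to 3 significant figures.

Star A: p = 175 mas = 0.175″ → d = 1/p = 5.714 pc
Star A: M = m − 5 log₁₀ d + 5 = 10.85 − 5·0.7570 + 5 = 12.065
Star B: d = 1/p = 1/7.39×10^-3″ = 135.3 pc
Star B: M = m − 5 log₁₀ d + 5 = 6.45 − 5·2.1314 + 5 = 0.793
ΔM = M_A − M_B = 12.065 − (0.793) = 11.272; smaller M is more luminous → Star B.
L ratio = 10^(0.4 |ΔM|) = 10^4.509 = 32270

Star B is more luminous, by a factor of 32300.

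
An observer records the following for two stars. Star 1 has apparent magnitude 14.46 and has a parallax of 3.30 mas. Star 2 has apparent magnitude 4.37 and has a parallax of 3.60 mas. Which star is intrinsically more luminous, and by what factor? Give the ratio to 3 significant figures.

Star 1: p = 3.30 mas = 3.30×10^-3″ → d = 1/p = 303.0 pc
Star 1: M = m − 5 log₁₀ d + 5 = 14.46 − 5·2.4815 + 5 = 7.053
Star 2: p = 3.60 mas = 3.60×10^-3″ → d = 1/p = 277.8 pc
Star 2: M = m − 5 log₁₀ d + 5 = 4.37 − 5·2.4437 + 5 = -2.848
ΔM = M_1 − M_2 = 7.053 − (-2.848) = 9.901; smaller M is more luminous → Star 2.
L ratio = 10^(0.4 |ΔM|) = 10^3.960 = 9129

Star 2 is more luminous, by a factor of 9130.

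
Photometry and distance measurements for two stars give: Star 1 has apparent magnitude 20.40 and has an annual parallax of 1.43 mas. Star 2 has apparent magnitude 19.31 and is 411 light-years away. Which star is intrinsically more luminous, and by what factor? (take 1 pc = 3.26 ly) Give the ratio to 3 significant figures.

Star 1 is more luminous, by a factor of 11.3.

Star 1: p = 1.43 mas = 1.43×10^-3″ → d = 1/p = 699.3 pc
Star 1: M = m − 5 log₁₀ d + 5 = 20.40 − 5·2.8447 + 5 = 11.177
Star 2: d = 411 ly / 3.26 = 126.1 pc
Star 2: M = m − 5 log₁₀ d + 5 = 19.31 − 5·2.1006 + 5 = 13.807
ΔM = M_1 − M_2 = 11.177 − (13.807) = -2.630; smaller M is more luminous → Star 1.
L ratio = 10^(0.4 |ΔM|) = 10^1.052 = 11.27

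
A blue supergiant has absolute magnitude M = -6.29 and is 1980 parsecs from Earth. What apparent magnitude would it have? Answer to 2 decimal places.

m ≈ 5.19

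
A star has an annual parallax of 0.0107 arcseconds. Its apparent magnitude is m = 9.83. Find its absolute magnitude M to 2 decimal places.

d = 1/p = 1/0.0107″ = 93.46 pc
5 log₁₀(d/10 pc) = 5 log₁₀(93.46) − 5 = 4.853
M = m − 5 log₁₀(d/10) = 9.83 − 4.853 = 4.977

M ≈ 4.98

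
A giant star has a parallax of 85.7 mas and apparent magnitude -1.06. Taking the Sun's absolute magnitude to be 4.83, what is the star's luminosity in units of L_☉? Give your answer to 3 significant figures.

L/L_☉ ≈ 309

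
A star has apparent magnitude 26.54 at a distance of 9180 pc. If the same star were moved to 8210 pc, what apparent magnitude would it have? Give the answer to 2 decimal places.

Flux ∝ 1/d², so Δm = 5 log₁₀(d₂/d₁) = 5 log₁₀(8210/9180) = -0.242
m₂ = m₁ + Δm = 26.54 + (-0.242) = 26.298

m ≈ 26.30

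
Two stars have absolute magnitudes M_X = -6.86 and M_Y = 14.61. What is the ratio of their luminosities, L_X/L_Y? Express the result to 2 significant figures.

ΔM = M_X − M_Y = -21.47
L_X/L_Y = 10^(−0.4 ΔM) = 10^8.588 = 3.873×10^8

L_X/L_Y ≈ 3.9×10^8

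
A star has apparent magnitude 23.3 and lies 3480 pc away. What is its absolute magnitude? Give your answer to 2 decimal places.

M ≈ 10.59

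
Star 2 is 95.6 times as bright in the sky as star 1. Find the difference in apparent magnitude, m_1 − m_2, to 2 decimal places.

Pogson: Δm = −2.5 log₁₀(ratio) = −2.5 log₁₀(95.6) = −2.5 × 1.9805 = -4.951
Star 2 is brighter so has the smaller magnitude: m_1 − m_2 is positive.

m_1 − m_2 ≈ 4.95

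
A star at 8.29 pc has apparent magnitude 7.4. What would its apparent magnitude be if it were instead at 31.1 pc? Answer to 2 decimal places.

Flux ∝ 1/d², so Δm = 5 log₁₀(d₂/d₁) = 5 log₁₀(31.1/8.29) = 2.871
m₂ = m₁ + Δm = 7.4 + (2.871) = 10.271

m ≈ 10.27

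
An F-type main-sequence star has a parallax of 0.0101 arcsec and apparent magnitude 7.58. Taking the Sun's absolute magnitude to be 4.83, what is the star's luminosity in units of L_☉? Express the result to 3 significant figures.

L/L_☉ ≈ 7.79

d = 1/p = 1/0.0101″ = 99.01 pc
M = m − 5 log₁₀ d + 5 = 7.58 − 5·1.9957 + 5 = 2.602
M − M_☉ = 2.602 − 4.83 = -2.228
L/L_☉ = 10^(−0.4 × -2.228) = 7.787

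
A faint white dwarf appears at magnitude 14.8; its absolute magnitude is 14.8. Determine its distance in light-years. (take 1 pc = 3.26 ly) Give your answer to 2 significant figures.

d ≈ 33 ly

μ = m − M = 0.000
m − M = 5 log₁₀ d − 5
log₁₀ d = (m − M)/5 + 1 = 1.0000
d = 10^1.0000 = 10.00 pc
= 32.60 ly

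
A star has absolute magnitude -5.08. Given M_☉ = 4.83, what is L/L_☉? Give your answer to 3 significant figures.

L/L_☉ ≈ 9200

M − M_☉ = -5.08 − 4.83 = -9.910
L/L_☉ = 10^(−0.4 (M − M_☉)) = 10^3.964 = 9204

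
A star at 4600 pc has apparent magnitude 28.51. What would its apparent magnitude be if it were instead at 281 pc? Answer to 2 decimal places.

Flux ∝ 1/d², so Δm = 5 log₁₀(d₂/d₁) = 5 log₁₀(281/4600) = -6.070
m₂ = m₁ + Δm = 28.51 + (-6.070) = 22.440

m ≈ 22.44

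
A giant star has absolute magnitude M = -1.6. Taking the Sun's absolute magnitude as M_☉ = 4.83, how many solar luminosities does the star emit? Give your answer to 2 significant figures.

L/L_☉ ≈ 370

M − M_☉ = -1.6 − 4.83 = -6.430
L/L_☉ = 10^(−0.4 (M − M_☉)) = 10^2.572 = 373.3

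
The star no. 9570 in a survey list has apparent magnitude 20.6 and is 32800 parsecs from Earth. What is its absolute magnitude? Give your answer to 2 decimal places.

M ≈ 3.02

5 log₁₀(d/10 pc) = 5 log₁₀(32800) − 5 = 17.579
M = m − 5 log₁₀(d/10) = 20.6 − 17.579 = 3.021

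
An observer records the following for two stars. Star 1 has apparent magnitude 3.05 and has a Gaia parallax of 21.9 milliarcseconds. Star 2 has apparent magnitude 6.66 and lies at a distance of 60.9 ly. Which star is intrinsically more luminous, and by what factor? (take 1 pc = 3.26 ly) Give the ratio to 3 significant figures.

Star 1 is more luminous, by a factor of 166.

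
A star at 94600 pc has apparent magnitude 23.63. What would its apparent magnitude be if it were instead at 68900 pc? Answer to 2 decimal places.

Flux ∝ 1/d², so Δm = 5 log₁₀(d₂/d₁) = 5 log₁₀(68900/94600) = -0.688
m₂ = m₁ + Δm = 23.63 + (-0.688) = 22.942

m ≈ 22.94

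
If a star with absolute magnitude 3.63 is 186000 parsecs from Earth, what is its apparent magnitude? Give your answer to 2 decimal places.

m ≈ 24.98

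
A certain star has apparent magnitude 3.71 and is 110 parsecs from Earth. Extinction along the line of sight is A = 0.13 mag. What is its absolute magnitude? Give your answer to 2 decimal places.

M ≈ -1.63

5 log₁₀(d/10 pc) = 5 log₁₀(110.0) − 5 = 5.207
M = m − 5 log₁₀(d/10) − A = 3.71 − 5.207 − 0.13 = -1.627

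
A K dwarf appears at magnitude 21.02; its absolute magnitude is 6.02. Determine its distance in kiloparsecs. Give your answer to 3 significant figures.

d ≈ 10.0 kpc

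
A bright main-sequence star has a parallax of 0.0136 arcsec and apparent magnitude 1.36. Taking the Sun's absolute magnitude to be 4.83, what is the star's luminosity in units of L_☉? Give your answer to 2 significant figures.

d = 1/p = 1/0.0136″ = 73.53 pc
M = m − 5 log₁₀ d + 5 = 1.36 − 5·1.8665 + 5 = -2.972
M − M_☉ = -2.972 − 4.83 = -7.802
L/L_☉ = 10^(−0.4 × -7.802) = 1321

L/L_☉ ≈ 1300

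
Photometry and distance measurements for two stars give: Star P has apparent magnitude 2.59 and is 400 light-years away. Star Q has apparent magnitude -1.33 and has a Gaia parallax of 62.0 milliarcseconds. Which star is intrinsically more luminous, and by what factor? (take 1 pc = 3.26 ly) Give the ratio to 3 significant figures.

Star P: d = 400 ly / 3.26 = 122.7 pc
Star P: M = m − 5 log₁₀ d + 5 = 2.59 − 5·2.0888 + 5 = -2.854
Star Q: p = 62.0 mas = 0.0620″ → d = 1/p = 16.13 pc
Star Q: M = m − 5 log₁₀ d + 5 = -1.33 − 5·1.2076 + 5 = -2.368
ΔM = M_P − M_Q = -2.854 − (-2.368) = -0.486; smaller M is more luminous → Star P.
L ratio = 10^(0.4 |ΔM|) = 10^0.194 = 1.565

Star P is more luminous, by a factor of 1.56.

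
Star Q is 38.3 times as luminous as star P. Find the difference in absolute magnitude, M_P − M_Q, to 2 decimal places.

M_P − M_Q ≈ 3.96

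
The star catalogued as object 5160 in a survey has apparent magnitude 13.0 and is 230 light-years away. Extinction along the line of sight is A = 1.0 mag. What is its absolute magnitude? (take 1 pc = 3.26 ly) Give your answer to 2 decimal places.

M ≈ 7.76

d = 230 ly / 3.26 = 70.55 pc
5 log₁₀(d/10 pc) = 5 log₁₀(70.55) − 5 = 4.243
M = m − 5 log₁₀(d/10) − A = 13.0 − 4.243 − 1.0 = 7.757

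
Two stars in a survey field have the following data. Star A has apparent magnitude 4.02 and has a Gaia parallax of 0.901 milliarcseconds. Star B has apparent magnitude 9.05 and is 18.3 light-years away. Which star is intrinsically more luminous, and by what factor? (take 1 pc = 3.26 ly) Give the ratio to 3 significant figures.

Star A: p = 0.901 mas = 9.01×10^-4″ → d = 1/p = 1110 pc
Star A: M = m − 5 log₁₀ d + 5 = 4.02 − 5·3.0453 + 5 = -6.206
Star B: d = 18.3 ly / 3.26 = 5.613 pc
Star B: M = m − 5 log₁₀ d + 5 = 9.05 − 5·0.7492 + 5 = 10.304
ΔM = M_A − M_B = -6.206 − (10.304) = -16.510; smaller M is more luminous → Star A.
L ratio = 10^(0.4 |ΔM|) = 10^6.604 = 4.019×10^6

Star A is more luminous, by a factor of 4.02×10^6.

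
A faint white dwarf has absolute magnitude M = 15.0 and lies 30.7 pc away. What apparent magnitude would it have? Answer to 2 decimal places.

m = M + 5 log₁₀ d − 5 = 15.0 + 5·1.4871 − 5 = 17.436

m ≈ 17.44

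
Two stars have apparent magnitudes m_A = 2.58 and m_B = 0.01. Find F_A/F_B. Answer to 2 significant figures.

F_A/F_B ≈ 0.094

Magnitude difference = 2.57
Flux ratio = 10^(−0.4 Δm) = 10^(−0.4 × 2.57) = 10^-1.028 = 0.09376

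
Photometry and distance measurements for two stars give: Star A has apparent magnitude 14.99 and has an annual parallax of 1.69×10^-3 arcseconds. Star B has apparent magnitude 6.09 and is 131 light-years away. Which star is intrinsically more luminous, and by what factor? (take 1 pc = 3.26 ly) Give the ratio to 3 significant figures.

Star B is more luminous, by a factor of 16.7.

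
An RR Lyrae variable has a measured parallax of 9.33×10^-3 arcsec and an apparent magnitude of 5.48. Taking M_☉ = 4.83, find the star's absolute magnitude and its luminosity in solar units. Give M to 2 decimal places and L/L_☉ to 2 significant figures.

d = 1/p = 1/9.33×10^-3″ = 107.2 pc
M = m − 5 log₁₀ d + 5 = 5.48 − 5·2.0301 + 5 = 0.329
M − M_☉ = 0.329 − 4.83 = -4.501
L/L_☉ = 10^(−0.4 × -4.501) = 63.13

M ≈ 0.33; L/L_☉ ≈ 63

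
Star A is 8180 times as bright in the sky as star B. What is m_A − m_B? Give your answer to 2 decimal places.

Pogson: Δm = −2.5 log₁₀(ratio) = −2.5 log₁₀(8180) = −2.5 × 3.9128 = -9.782
Star A is brighter, so it has the smaller magnitude: the difference is negative.

m_A − m_B ≈ -9.78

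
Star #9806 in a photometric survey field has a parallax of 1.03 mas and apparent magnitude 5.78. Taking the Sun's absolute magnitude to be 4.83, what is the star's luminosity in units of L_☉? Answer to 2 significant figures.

d = 1/p = 1000/1.03 mas = 970.9 pc
M = m − 5 log₁₀ d + 5 = 5.78 − 5·2.9872 + 5 = -4.156
M − M_☉ = -4.156 − 4.83 = -8.986
L/L_☉ = 10^(−0.4 × -8.986) = 3929

L/L_☉ ≈ 3900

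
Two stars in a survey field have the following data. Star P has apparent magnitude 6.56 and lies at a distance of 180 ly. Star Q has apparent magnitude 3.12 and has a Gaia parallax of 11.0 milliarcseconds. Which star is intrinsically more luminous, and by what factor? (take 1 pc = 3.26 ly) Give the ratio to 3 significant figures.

Star Q is more luminous, by a factor of 64.4.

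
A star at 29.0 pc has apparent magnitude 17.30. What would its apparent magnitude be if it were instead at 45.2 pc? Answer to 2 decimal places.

Flux ∝ 1/d², so Δm = 5 log₁₀(d₂/d₁) = 5 log₁₀(45.2/29.0) = 0.964
m₂ = m₁ + Δm = 17.30 + (0.964) = 18.264

m ≈ 18.26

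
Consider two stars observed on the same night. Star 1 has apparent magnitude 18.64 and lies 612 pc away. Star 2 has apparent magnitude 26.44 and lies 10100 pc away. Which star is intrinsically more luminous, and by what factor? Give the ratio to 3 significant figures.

Star 1: M = m − 5 log₁₀ d + 5 = 18.64 − 5·2.7868 + 5 = 9.706
Star 2: M = m − 5 log₁₀ d + 5 = 26.44 − 5·4.0043 + 5 = 11.418
ΔM = M_1 − M_2 = 9.706 − (11.418) = -1.712; smaller M is more luminous → Star 1.
L ratio = 10^(0.4 |ΔM|) = 10^0.685 = 4.840

Star 1 is more luminous, by a factor of 4.84.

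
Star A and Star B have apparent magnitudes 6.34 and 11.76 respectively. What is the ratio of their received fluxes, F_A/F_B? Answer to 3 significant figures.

F_A/F_B ≈ 147

Δm = 6.34 − (11.76) = -5.42
Flux ratio = 10^(−0.4 Δm) = 10^(−0.4 × -5.42) = 10^2.168 = 147.2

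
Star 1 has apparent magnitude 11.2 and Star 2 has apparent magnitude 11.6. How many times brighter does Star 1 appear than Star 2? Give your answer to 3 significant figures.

1.45

Magnitude difference = -0.4
Flux ratio = 10^(−0.4 Δm) = 10^(−0.4 × -0.4) = 10^0.160 = 1.445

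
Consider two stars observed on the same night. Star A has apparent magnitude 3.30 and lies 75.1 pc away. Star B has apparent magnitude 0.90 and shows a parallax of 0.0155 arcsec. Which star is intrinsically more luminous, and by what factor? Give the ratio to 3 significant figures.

Star B is more luminous, by a factor of 6.73.

Star A: M = m − 5 log₁₀ d + 5 = 3.30 − 5·1.8756 + 5 = -1.078
Star B: d = 1/p = 1/0.0155″ = 64.52 pc
Star B: M = m − 5 log₁₀ d + 5 = 0.90 − 5·1.8097 + 5 = -3.148
ΔM = M_A − M_B = -1.078 − (-3.148) = 2.070; smaller M is more luminous → Star B.
L ratio = 10^(0.4 |ΔM|) = 10^0.828 = 6.731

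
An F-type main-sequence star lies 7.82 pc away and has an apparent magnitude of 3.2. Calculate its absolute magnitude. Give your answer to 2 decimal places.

5 log₁₀(d/10 pc) = 5 log₁₀(7.820) − 5 = -0.534
M = m − 5 log₁₀(d/10) = 3.2 + 0.534 = 3.734

M ≈ 3.73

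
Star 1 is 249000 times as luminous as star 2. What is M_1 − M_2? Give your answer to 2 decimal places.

M_1 − M_2 ≈ -13.49

Pogson: ΔM = −2.5 log₁₀(ratio) = −2.5 log₁₀(249000) = −2.5 × 5.3962 = -13.490
Star 1 is brighter, so it has the smaller magnitude: the difference is negative.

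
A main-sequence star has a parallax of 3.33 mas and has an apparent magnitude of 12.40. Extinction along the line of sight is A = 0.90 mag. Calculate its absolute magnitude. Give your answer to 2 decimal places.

p = 3.33 mas = 3.33×10^-3″ → d = 1/p = 300.3 pc
5 log₁₀(d/10 pc) = 5 log₁₀(300.3) − 5 = 7.388
M = m − 5 log₁₀(d/10) − A = 12.40 − 7.388 − 0.90 = 4.112

M ≈ 4.11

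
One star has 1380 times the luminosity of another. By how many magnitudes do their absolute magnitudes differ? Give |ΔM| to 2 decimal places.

|ΔM| ≈ 7.85

Pogson: ΔM = −2.5 log₁₀(ratio) = −2.5 log₁₀(1380) = −2.5 × 3.1399 = -7.850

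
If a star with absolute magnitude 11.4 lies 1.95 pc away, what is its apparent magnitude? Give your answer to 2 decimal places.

m ≈ 7.85

m = M + 5 log₁₀ d − 5 = 11.4 + 5·0.2900 − 5 = 7.850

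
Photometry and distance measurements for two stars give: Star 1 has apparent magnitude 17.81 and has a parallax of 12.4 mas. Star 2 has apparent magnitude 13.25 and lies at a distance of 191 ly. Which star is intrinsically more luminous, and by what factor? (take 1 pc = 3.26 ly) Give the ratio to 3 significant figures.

Star 2 is more luminous, by a factor of 35.2.

Star 1: p = 12.4 mas = 0.0124″ → d = 1/p = 80.65 pc
Star 1: M = m − 5 log₁₀ d + 5 = 17.81 − 5·1.9066 + 5 = 13.277
Star 2: d = 191 ly / 3.26 = 58.59 pc
Star 2: M = m − 5 log₁₀ d + 5 = 13.25 − 5·1.7678 + 5 = 9.411
ΔM = M_1 − M_2 = 13.277 − (9.411) = 3.866; smaller M is more luminous → Star 2.
L ratio = 10^(0.4 |ΔM|) = 10^1.546 = 35.19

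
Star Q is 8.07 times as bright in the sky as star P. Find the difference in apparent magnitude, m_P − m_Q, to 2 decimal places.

m_P − m_Q ≈ 2.27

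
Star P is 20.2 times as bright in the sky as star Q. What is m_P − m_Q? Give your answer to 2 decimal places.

m_P − m_Q ≈ -3.26

Pogson: Δm = −2.5 log₁₀(ratio) = −2.5 log₁₀(20.2) = −2.5 × 1.3054 = -3.263
Star P is brighter, so it has the smaller magnitude: the difference is negative.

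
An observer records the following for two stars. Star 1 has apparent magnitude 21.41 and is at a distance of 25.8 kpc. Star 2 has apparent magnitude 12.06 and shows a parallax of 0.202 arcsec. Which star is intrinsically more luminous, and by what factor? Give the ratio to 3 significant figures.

Star 1: d = 25.8 kpc = 25800 pc
Star 1: M = m − 5 log₁₀ d + 5 = 21.41 − 5·4.4116 + 5 = 4.352
Star 2: d = 1/p = 1/0.202″ = 4.950 pc
Star 2: M = m − 5 log₁₀ d + 5 = 12.06 − 5·0.6946 + 5 = 13.587
ΔM = M_1 − M_2 = 4.352 − (13.587) = -9.235; smaller M is more luminous → Star 1.
L ratio = 10^(0.4 |ΔM|) = 10^3.694 = 4942

Star 1 is more luminous, by a factor of 4940.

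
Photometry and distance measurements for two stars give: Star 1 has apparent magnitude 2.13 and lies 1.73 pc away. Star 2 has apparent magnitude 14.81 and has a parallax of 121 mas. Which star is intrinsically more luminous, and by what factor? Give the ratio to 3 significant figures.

Star 1: M = m − 5 log₁₀ d + 5 = 2.13 − 5·0.2380 + 5 = 5.940
Star 2: p = 121 mas = 0.121″ → d = 1/p = 8.264 pc
Star 2: M = m − 5 log₁₀ d + 5 = 14.81 − 5·0.9172 + 5 = 15.224
ΔM = M_1 − M_2 = 5.940 − (15.224) = -9.284; smaller M is more luminous → Star 1.
L ratio = 10^(0.4 |ΔM|) = 10^3.714 = 5172

Star 1 is more luminous, by a factor of 5170.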